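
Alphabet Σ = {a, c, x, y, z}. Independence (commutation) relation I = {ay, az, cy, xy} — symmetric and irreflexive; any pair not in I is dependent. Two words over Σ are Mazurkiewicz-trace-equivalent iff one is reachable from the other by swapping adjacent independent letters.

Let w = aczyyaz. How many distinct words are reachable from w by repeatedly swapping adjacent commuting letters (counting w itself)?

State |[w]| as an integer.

5

drop 0:a onto floor
drop 1:c onto {0:a}
drop 2:z onto {1:c}
drop 3:y onto {2:z}
drop 4:y onto {3:y}
drop 5:a onto {1:c}
drop 6:z onto {4:y}
ground layer = {0:a}
drop-orders for the pieces not yet dropped (sum over which currently-grounded one goes next):
  1 to go: {5} 1  {6} 1
  2 to go: {4,6} 1  {5,6} 2
  3 to go: {3,4,6} 1  {4,5,6} 3
  4 to go: {2,3,4,6} 1  {3,4,5,6} 4
  5 to go: {2,3,4,5,6} 5
  if 0:a drops first: 5 orders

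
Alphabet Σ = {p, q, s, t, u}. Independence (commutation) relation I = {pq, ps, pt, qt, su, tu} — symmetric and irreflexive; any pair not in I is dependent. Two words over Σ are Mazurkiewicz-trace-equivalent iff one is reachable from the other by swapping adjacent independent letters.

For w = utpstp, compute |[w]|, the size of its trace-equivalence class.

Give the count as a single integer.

20

#0=u has no predecessor
#1=t has no predecessor
#2=p depends on [0:u]
#3=s depends on [1:t]
#4=t depends on [3:s]
#5=p depends on [2:p]
sources: [0:u, 1:t]
N(rest) = Σ N(rest − s) over sources s of rest; N(one piece) = 1:
  size 1 → [4]=1  [5]=1
  size 2 → [2,5]=1  [3,4]=1  [4,5]=2
  size 3 → [0,2,5]=1  [1,3,4]=1  [2,4,5]=3  [3,4,5]=3
  size 4 → [0,2,4,5]=4  [1,3,4,5]=4  [2,3,4,5]=6
  first=0(u) contributes 10
  first=1(t) contributes 10
|[w]| = 20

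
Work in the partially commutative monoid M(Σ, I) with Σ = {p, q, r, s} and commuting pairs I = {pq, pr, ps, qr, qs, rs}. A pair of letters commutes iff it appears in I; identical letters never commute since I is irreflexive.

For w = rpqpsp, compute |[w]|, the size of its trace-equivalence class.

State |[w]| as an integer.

120

0(r) covers ∅
1(p) covers ∅
2(q) covers ∅
3(p) covers 1:p
4(s) covers ∅
5(p) covers 3:p
floor of heap: 0:r, 1:p, 2:q, 4:s
completions by unplaced set U, small U first (add the entries for U minus each lowest piece of U):
  |U|=1: {0}:1  {2}:1  {4}:1  {5}:1
  |U|=2: {0,2}:2  {0,4}:2  {0,5}:2  {2,4}:2  {2,5}:2  {3,5}:1  {4,5}:2
  |U|=3: {0,2,4}:6  {0,2,5}:6  {0,3,5}:3  {0,4,5}:6  {1,3,5}:1  {2,3,5}:3  {2,4,5}:6  {3,4,5}:3
  |U|=4: {0,1,3,5}:4  {0,2,3,5}:12  {0,2,4,5}:24  {0,3,4,5}:12  {1,2,3,5}:4  {1,3,4,5}:4  {2,3,4,5}:12
  start at 0(r): 20
  start at 1(p): 60
  start at 2(q): 20
  start at 4(s): 20
sum over floor = 120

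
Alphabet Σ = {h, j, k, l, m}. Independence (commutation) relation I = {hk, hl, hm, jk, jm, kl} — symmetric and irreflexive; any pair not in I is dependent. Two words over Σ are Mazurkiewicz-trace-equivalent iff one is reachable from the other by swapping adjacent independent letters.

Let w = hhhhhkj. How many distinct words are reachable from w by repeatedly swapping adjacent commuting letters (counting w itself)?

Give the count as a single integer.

0(h) covers ∅
1(h) covers 0:h
2(h) covers 1:h
3(h) covers 2:h
4(h) covers 3:h
5(k) covers ∅
6(j) covers 4:h
floor of heap: 0:h, 5:k
completions by unplaced set U, small U first (add the entries for U minus each lowest piece of U):
  |U|=1: {5}:1  {6}:1
  |U|=2: {4,6}:1  {5,6}:2
  |U|=3: {3,4,6}:1  {4,5,6}:3
  |U|=4: {2,3,4,6}:1  {3,4,5,6}:4
  |U|=5: {1,2,3,4,6}:1  {2,3,4,5,6}:5
  start at 0(h): 6
  start at 5(k): 1
sum over floor = 7

7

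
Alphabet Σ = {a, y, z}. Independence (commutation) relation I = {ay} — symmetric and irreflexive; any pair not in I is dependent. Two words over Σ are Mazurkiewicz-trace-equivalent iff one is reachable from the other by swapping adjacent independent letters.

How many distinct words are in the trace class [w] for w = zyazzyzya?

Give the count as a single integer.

drop 0:z onto floor
drop 1:y onto {0:z}
drop 2:a onto {0:z}
drop 3:z onto {1:y, 2:a}
drop 4:z onto {3:z}
drop 5:y onto {4:z}
drop 6:z onto {5:y}
drop 7:y onto {6:z}
drop 8:a onto {6:z}
ground layer = {0:z}
drop-orders for the pieces not yet dropped (sum over which currently-grounded one goes next):
  1 to go: {7} 1  {8} 1
  2 to go: {7,8} 2
  3 to go: {6,7,8} 2
  4 to go: {5,6,7,8} 2
  5 to go: {4,5,6,7,8} 2
  6 to go: {3,4,5,6,7,8} 2
  7 to go: {1,3,4,5,6,7,8} 2  {2,3,4,5,6,7,8} 2
  if 0:z drops first: 4 orders

4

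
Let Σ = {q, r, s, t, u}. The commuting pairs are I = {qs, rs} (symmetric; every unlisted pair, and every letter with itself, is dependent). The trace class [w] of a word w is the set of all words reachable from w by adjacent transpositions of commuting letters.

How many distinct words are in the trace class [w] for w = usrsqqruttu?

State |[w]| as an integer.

15

piece 0:u — minimal
piece 1:s rests on {0:u}
piece 2:r rests on {0:u}
piece 3:s rests on {1:s}
piece 4:q rests on {2:r}
piece 5:q rests on {4:q}
piece 6:r rests on {5:q}
piece 7:u rests on {3:s, 6:r}
piece 8:t rests on {7:u}
piece 9:t rests on {8:t}
piece 10:u rests on {9:t}
minimal pieces: {0:u}
ways to finish when only these pieces remain (= sum over removing one remaining piece with nothing left below it):
  1 left: {10}→1
  2 left: {9,10}→1
  3 left: {8,9,10}→1
  4 left: {7,8,9,10}→1
  5 left: {3,7,8,9,10}→1  {6,7,8,9,10}→1
  6 left: {1,3,7,8,9,10}→1  {3,6,7,8,9,10}→2  {5,6,7,8,9,10}→1
  7 left: {1,3,6,7,8,9,10}→3  {3,5,6,7,8,9,10}→3  {4,5,6,7,8,9,10}→1
  8 left: {1,3,5,6,7,8,9,10}→6  {2,4,5,6,7,8,9,10}→1  {3,4,5,6,7,8,9,10}→4
  9 left: {1,3,4,5,6,7,8,9,10}→10  {2,3,4,5,6,7,8,9,10}→5
  placing 0:u first → 15 extensions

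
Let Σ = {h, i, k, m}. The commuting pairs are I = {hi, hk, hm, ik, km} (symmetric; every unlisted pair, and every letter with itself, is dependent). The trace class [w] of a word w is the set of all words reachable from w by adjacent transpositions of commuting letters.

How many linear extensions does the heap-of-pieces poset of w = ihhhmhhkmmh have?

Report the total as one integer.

#0=i has no predecessor
#1=h has no predecessor
#2=h depends on [1:h]
#3=h depends on [2:h]
#4=m depends on [0:i]
#5=h depends on [3:h]
#6=h depends on [5:h]
#7=k has no predecessor
#8=m depends on [4:m]
#9=m depends on [8:m]
#10=h depends on [6:h]
sources: [0:i, 1:h, 7:k]
N(rest) = Σ N(rest − s) over sources s of rest; N(one piece) = 1:
  size 1 → [7]=1  [9]=1  [10]=1
  size 2 → [6,10]=1  [7,9]=2  [7,10]=2  [8,9]=1  [9,10]=2
  size 3 → [4,8,9]=1  [5,6,10]=1  [6,7,10]=3  [6,9,10]=3  [7,8,9]=3  [7,9,10]=6  [8,9,10]=3
  size 4 → [0,4,8,9]=1  [3,5,6,10]=1  [4,7,8,9]=4  [4,8,9,10]=4  [5,6,7,10]=4  [5,6,9,10]=4  [6,7,9,10]=12  [6,8,9,10]=6  [7,8,9,10]=12
  size 5 → [0,4,7,8,9]=5  [0,4,8,9,10]=5  [2,3,5,6,10]=1  [3,5,6,7,10]=5  [3,5,6,9,10]=5  [4,6,8,9,10]=10  [4,7,8,9,10]=20  [5,6,7,9,10]=20  [5,6,8,9,10]=10  [6,7,8,9,10]=30
  size 6 → [0,4,6,8,9,10]=15  [0,4,7,8,9,10]=30  [1,2,3,5,6,10]=1  [2,3,5,6,7,10]=6  [2,3,5,6,9,10]=6  [3,5,6,7,9,10]=30  [3,5,6,8,9,10]=15  [4,5,6,8,9,10]=20  [4,6,7,8,9,10]=60  [5,6,7,8,9,10]=60
  size 7 → [0,4,5,6,8,9,10]=35  [0,4,6,7,8,9,10]=105  [1,2,3,5,6,7,10]=7  [1,2,3,5,6,9,10]=7  [2,3,5,6,7,9,10]=42  [2,3,5,6,8,9,10]=21  [3,4,5,6,8,9,10]=35  [3,5,6,7,8,9,10]=105  [4,5,6,7,8,9,10]=140
  size 8 → [0,3,4,5,6,8,9,10]=70  [0,4,5,6,7,8,9,10]=280  [1,2,3,5,6,7,9,10]=56  [1,2,3,5,6,8,9,10]=28  [2,3,4,5,6,8,9,10]=56  [2,3,5,6,7,8,9,10]=168  [3,4,5,6,7,8,9,10]=280
  size 9 → [0,2,3,4,5,6,8,9,10]=126  [0,3,4,5,6,7,8,9,10]=630  [1,2,3,4,5,6,8,9,10]=84  [1,2,3,5,6,7,8,9,10]=252  [2,3,4,5,6,7,8,9,10]=504
  first=0(i) contributes 840
  first=1(h) contributes 1260
  first=7(k) contributes 210
|[w]| = 2310

2310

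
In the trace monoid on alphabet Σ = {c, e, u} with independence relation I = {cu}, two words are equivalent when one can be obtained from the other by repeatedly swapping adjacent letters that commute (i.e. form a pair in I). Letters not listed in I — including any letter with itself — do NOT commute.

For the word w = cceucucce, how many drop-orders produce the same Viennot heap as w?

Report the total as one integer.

10

drop 0:c onto floor
drop 1:c onto {0:c}
drop 2:e onto {1:c}
drop 3:u onto {2:e}
drop 4:c onto {2:e}
drop 5:u onto {3:u}
drop 6:c onto {4:c}
drop 7:c onto {6:c}
drop 8:e onto {5:u, 7:c}
ground layer = {0:c}
drop-orders for the pieces not yet dropped (sum over which currently-grounded one goes next):
  1 to go: {8} 1
  2 to go: {5,8} 1  {7,8} 1
  3 to go: {3,5,8} 1  {5,7,8} 2  {6,7,8} 1
  4 to go: {3,5,7,8} 3  {4,6,7,8} 1  {5,6,7,8} 3
  5 to go: {3,5,6,7,8} 6  {4,5,6,7,8} 4
  6 to go: {3,4,5,6,7,8} 10
  7 to go: {2,3,4,5,6,7,8} 10
  if 0:c drops first: 10 orders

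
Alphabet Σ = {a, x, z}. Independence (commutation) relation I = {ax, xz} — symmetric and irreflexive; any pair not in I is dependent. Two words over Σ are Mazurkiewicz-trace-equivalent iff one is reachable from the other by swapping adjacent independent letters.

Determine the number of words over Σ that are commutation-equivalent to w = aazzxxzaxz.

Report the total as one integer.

120

0(a) covers ∅
1(a) covers 0:a
2(z) covers 1:a
3(z) covers 2:z
4(x) covers ∅
5(x) covers 4:x
6(z) covers 3:z
7(a) covers 6:z
8(x) covers 5:x
9(z) covers 7:a
floor of heap: 0:a, 4:x
completions by unplaced set U, small U first (add the entries for U minus each lowest piece of U):
  |U|=1: {8}:1  {9}:1
  |U|=2: {5,8}:1  {7,9}:1  {8,9}:2
  |U|=3: {4,5,8}:1  {5,8,9}:3  {6,7,9}:1  {7,8,9}:3
  |U|=4: {3,6,7,9}:1  {4,5,8,9}:4  {5,7,8,9}:6  {6,7,8,9}:4
  |U|=5: {2,3,6,7,9}:1  {3,6,7,8,9}:5  {4,5,7,8,9}:10  {5,6,7,8,9}:10
  |U|=6: {1,2,3,6,7,9}:1  {2,3,6,7,8,9}:6  {3,5,6,7,8,9}:15  {4,5,6,7,8,9}:20
  |U|=7: {0,1,2,3,6,7,9}:1  {1,2,3,6,7,8,9}:7  {2,3,5,6,7,8,9}:21  {3,4,5,6,7,8,9}:35
  |U|=8: {0,1,2,3,6,7,8,9}:8  {1,2,3,5,6,7,8,9}:28  {2,3,4,5,6,7,8,9}:56
  start at 0(a): 84
  start at 4(x): 36
sum over floor = 120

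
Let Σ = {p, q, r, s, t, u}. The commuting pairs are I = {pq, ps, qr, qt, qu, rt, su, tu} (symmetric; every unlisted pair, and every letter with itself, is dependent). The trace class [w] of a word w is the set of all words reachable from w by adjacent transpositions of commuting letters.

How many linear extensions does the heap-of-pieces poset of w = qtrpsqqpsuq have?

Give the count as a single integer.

drop 0:q onto floor
drop 1:t onto floor
drop 2:r onto floor
drop 3:p onto {1:t, 2:r}
drop 4:s onto {0:q, 1:t, 2:r}
drop 5:q onto {4:s}
drop 6:q onto {5:q}
drop 7:p onto {3:p}
drop 8:s onto {6:q}
drop 9:u onto {7:p}
drop 10:q onto {8:s}
ground layer = {0:q, 1:t, 2:r}
drop-orders for the pieces not yet dropped (sum over which currently-grounded one goes next):
  1 to go: {9} 1  {10} 1
  2 to go: {7,9} 1  {8,10} 1  {9,10} 2
  3 to go: {3,7,9} 1  {6,8,10} 1  {7,9,10} 3  {8,9,10} 3
  4 to go: {3,7,9,10} 4  {5,6,8,10} 1  {6,8,9,10} 4  {7,8,9,10} 6
  5 to go: {3,7,8,9,10} 10  {4,5,6,8,10} 1  {5,6,8,9,10} 5  {6,7,8,9,10} 10
  6 to go: {0,4,5,6,8,10} 1  {3,6,7,8,9,10} 20  {4,5,6,8,9,10} 6  {5,6,7,8,9,10} 15
  7 to go: {0,4,5,6,8,9,10} 7  {3,5,6,7,8,9,10} 35  {4,5,6,7,8,9,10} 21
  8 to go: {0,4,5,6,7,8,9,10} 28  {3,4,5,6,7,8,9,10} 56
  9 to go: {0,3,4,5,6,7,8,9,10} 84  {1,3,4,5,6,7,8,9,10} 56  {2,3,4,5,6,7,8,9,10} 56
  if 0:q drops first: 112 orders
  if 1:t drops first: 140 orders
  if 2:r drops first: 140 orders
heap linearizations: 392

392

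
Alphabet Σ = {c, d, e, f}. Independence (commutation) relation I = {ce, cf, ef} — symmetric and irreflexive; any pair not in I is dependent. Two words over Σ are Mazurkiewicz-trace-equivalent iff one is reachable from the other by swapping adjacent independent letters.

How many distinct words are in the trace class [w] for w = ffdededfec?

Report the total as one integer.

6

#0=f has no predecessor
#1=f depends on [0:f]
#2=d depends on [1:f]
#3=e depends on [2:d]
#4=d depends on [3:e]
#5=e depends on [4:d]
#6=d depends on [5:e]
#7=f depends on [6:d]
#8=e depends on [6:d]
#9=c depends on [6:d]
sources: [0:f]
N(rest) = Σ N(rest − s) over sources s of rest; N(one piece) = 1:
  size 1 → [7]=1  [8]=1  [9]=1
  size 2 → [7,8]=2  [7,9]=2  [8,9]=2
  size 3 → [7,8,9]=6
  size 4 → [6,7,8,9]=6
  size 5 → [5,6,7,8,9]=6
  size 6 → [4,5,6,7,8,9]=6
  size 7 → [3,4,5,6,7,8,9]=6
  size 8 → [2,3,4,5,6,7,8,9]=6
  first=0(f) contributes 6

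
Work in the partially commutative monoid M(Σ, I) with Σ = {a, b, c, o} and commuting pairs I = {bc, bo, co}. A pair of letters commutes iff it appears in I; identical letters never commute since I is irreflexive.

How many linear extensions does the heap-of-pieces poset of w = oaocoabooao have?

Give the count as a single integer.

9

0(o) covers ∅
1(a) covers 0:o
2(o) covers 1:a
3(c) covers 1:a
4(o) covers 2:o
5(a) covers 3:c, 4:o
6(b) covers 5:a
7(o) covers 5:a
8(o) covers 7:o
9(a) covers 6:b, 8:o
10(o) covers 9:a
floor of heap: 0:o
completions by unplaced set U, small U first (add the entries for U minus each lowest piece of U):
  |U|=1: {10}:1
  |U|=2: {9,10}:1
  |U|=3: {6,9,10}:1  {8,9,10}:1
  |U|=4: {6,8,9,10}:2  {7,8,9,10}:1
  |U|=5: {6,7,8,9,10}:3
  |U|=6: {5,6,7,8,9,10}:3
  |U|=7: {3,5,6,7,8,9,10}:3  {4,5,6,7,8,9,10}:3
  |U|=8: {2,4,5,6,7,8,9,10}:3  {3,4,5,6,7,8,9,10}:6
  |U|=9: {2,3,4,5,6,7,8,9,10}:9
  start at 0(o): 9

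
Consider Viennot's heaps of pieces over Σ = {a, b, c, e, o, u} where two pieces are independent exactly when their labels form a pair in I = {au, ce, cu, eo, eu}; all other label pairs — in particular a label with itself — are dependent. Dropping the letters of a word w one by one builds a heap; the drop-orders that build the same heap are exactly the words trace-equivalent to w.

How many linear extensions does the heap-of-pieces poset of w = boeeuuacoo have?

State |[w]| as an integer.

piece 0:b — minimal
piece 1:o rests on {0:b}
piece 2:e rests on {0:b}
piece 3:e rests on {2:e}
piece 4:u rests on {1:o}
piece 5:u rests on {4:u}
piece 6:a rests on {1:o, 3:e}
piece 7:c rests on {6:a}
piece 8:o rests on {5:u, 7:c}
piece 9:o rests on {8:o}
minimal pieces: {0:b}
ways to finish when only these pieces remain (= sum over removing one remaining piece with nothing left below it):
  1 left: {9}→1
  2 left: {8,9}→1
  3 left: {5,8,9}→1  {7,8,9}→1
  4 left: {4,5,8,9}→1  {5,7,8,9}→2  {6,7,8,9}→1
  5 left: {3,6,7,8,9}→1  {4,5,7,8,9}→3  {5,6,7,8,9}→3
  6 left: {2,3,6,7,8,9}→1  {3,5,6,7,8,9}→4  {4,5,6,7,8,9}→6
  7 left: {1,4,5,6,7,8,9}→6  {2,3,5,6,7,8,9}→5  {3,4,5,6,7,8,9}→10
  8 left: {1,3,4,5,6,7,8,9}→16  {2,3,4,5,6,7,8,9}→15
  placing 0:b first → 31 extensions

31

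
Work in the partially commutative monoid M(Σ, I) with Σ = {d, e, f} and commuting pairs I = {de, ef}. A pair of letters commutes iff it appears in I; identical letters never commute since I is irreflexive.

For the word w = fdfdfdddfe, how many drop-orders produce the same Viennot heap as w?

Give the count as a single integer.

10

#0=f has no predecessor
#1=d depends on [0:f]
#2=f depends on [1:d]
#3=d depends on [2:f]
#4=f depends on [3:d]
#5=d depends on [4:f]
#6=d depends on [5:d]
#7=d depends on [6:d]
#8=f depends on [7:d]
#9=e has no predecessor
sources: [0:f, 9:e]
N(rest) = Σ N(rest − s) over sources s of rest; N(one piece) = 1:
  size 1 → [8]=1  [9]=1
  size 2 → [7,8]=1  [8,9]=2
  size 3 → [6,7,8]=1  [7,8,9]=3
  size 4 → [5,6,7,8]=1  [6,7,8,9]=4
  size 5 → [4,5,6,7,8]=1  [5,6,7,8,9]=5
  size 6 → [3,4,5,6,7,8]=1  [4,5,6,7,8,9]=6
  size 7 → [2,3,4,5,6,7,8]=1  [3,4,5,6,7,8,9]=7
  size 8 → [1,2,3,4,5,6,7,8]=1  [2,3,4,5,6,7,8,9]=8
  first=0(f) contributes 9
  first=9(e) contributes 1
|[w]| = 10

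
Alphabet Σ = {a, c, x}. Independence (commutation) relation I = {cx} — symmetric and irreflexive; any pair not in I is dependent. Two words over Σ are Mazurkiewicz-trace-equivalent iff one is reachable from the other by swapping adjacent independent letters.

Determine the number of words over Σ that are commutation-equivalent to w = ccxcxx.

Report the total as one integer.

20

#0=c has no predecessor
#1=c depends on [0:c]
#2=x has no predecessor
#3=c depends on [1:c]
#4=x depends on [2:x]
#5=x depends on [4:x]
sources: [0:c, 2:x]
N(rest) = Σ N(rest − s) over sources s of rest; N(one piece) = 1:
  size 1 → [3]=1  [5]=1
  size 2 → [1,3]=1  [3,5]=2  [4,5]=1
  size 3 → [0,1,3]=1  [1,3,5]=3  [2,4,5]=1  [3,4,5]=3
  size 4 → [0,1,3,5]=4  [1,3,4,5]=6  [2,3,4,5]=4
  first=0(c) contributes 10
  first=2(x) contributes 10
|[w]| = 20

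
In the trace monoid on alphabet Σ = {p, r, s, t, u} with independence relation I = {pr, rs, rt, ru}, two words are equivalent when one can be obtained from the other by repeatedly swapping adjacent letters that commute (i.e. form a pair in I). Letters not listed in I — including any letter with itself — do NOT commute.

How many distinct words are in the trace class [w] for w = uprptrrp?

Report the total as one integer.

piece 0:u — minimal
piece 1:p rests on {0:u}
piece 2:r — minimal
piece 3:p rests on {1:p}
piece 4:t rests on {3:p}
piece 5:r rests on {2:r}
piece 6:r rests on {5:r}
piece 7:p rests on {4:t}
minimal pieces: {0:u, 2:r}
ways to finish when only these pieces remain (= sum over removing one remaining piece with nothing left below it):
  1 left: {6}→1  {7}→1
  2 left: {4,7}→1  {5,6}→1  {6,7}→2
  3 left: {2,5,6}→1  {3,4,7}→1  {4,6,7}→3  {5,6,7}→3
  4 left: {1,3,4,7}→1  {2,5,6,7}→4  {3,4,6,7}→4  {4,5,6,7}→6
  5 left: {0,1,3,4,7}→1  {1,3,4,6,7}→5  {2,4,5,6,7}→10  {3,4,5,6,7}→10
  6 left: {0,1,3,4,6,7}→6  {1,3,4,5,6,7}→15  {2,3,4,5,6,7}→20
  placing 0:u first → 35 extensions
  placing 2:r first → 21 extensions
total linear extensions = 56

56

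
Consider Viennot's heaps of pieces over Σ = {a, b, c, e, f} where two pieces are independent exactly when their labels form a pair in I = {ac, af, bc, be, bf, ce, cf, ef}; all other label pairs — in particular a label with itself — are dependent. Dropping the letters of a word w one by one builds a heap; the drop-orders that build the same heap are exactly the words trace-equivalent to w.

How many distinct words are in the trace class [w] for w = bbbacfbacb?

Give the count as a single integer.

#0=b has no predecessor
#1=b depends on [0:b]
#2=b depends on [1:b]
#3=a depends on [2:b]
#4=c has no predecessor
#5=f has no predecessor
#6=b depends on [3:a]
#7=a depends on [6:b]
#8=c depends on [4:c]
#9=b depends on [7:a]
sources: [0:b, 4:c, 5:f]
N(rest) = Σ N(rest − s) over sources s of rest; N(one piece) = 1:
  size 1 → [5]=1  [8]=1  [9]=1
  size 2 → [4,8]=1  [5,8]=2  [5,9]=2  [7,9]=1  [8,9]=2
  size 3 → [4,5,8]=3  [4,8,9]=3  [5,7,9]=3  [5,8,9]=6  [6,7,9]=1  [7,8,9]=3
  size 4 → [3,6,7,9]=1  [4,5,8,9]=12  [4,7,8,9]=6  [5,6,7,9]=4  [5,7,8,9]=12  [6,7,8,9]=4
  size 5 → [2,3,6,7,9]=1  [3,5,6,7,9]=5  [3,6,7,8,9]=5  [4,5,7,8,9]=30  [4,6,7,8,9]=10  [5,6,7,8,9]=20
  size 6 → [1,2,3,6,7,9]=1  [2,3,5,6,7,9]=6  [2,3,6,7,8,9]=6  [3,4,6,7,8,9]=15  [3,5,6,7,8,9]=30  [4,5,6,7,8,9]=60
  size 7 → [0,1,2,3,6,7,9]=1  [1,2,3,5,6,7,9]=7  [1,2,3,6,7,8,9]=7  [2,3,4,6,7,8,9]=21  [2,3,5,6,7,8,9]=42  [3,4,5,6,7,8,9]=105
  size 8 → [0,1,2,3,5,6,7,9]=8  [0,1,2,3,6,7,8,9]=8  [1,2,3,4,6,7,8,9]=28  [1,2,3,5,6,7,8,9]=56  [2,3,4,5,6,7,8,9]=168
  first=0(b) contributes 252
  first=4(c) contributes 72
  first=5(f) contributes 36
|[w]| = 360

360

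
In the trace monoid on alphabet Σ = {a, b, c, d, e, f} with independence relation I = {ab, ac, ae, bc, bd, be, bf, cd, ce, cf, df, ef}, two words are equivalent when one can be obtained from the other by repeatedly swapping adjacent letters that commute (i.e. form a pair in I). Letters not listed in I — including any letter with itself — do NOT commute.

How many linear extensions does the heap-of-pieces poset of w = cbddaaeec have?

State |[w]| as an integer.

1512

0(c) covers ∅
1(b) covers ∅
2(d) covers ∅
3(d) covers 2:d
4(a) covers 3:d
5(a) covers 4:a
6(e) covers 3:d
7(e) covers 6:e
8(c) covers 0:c
floor of heap: 0:c, 1:b, 2:d
completions by unplaced set U, small U first (add the entries for U minus each lowest piece of U):
  |U|=1: {1}:1  {5}:1  {7}:1  {8}:1
  |U|=2: {0,8}:1  {1,5}:2  {1,7}:2  {1,8}:2  {4,5}:1  {5,7}:2  {5,8}:2  {6,7}:1  {7,8}:2
  |U|=3: {0,1,8}:3  {0,5,8}:3  {0,7,8}:3  {1,4,5}:3  {1,5,7}:6  {1,5,8}:6  {1,6,7}:3  {1,7,8}:6  {4,5,7}:3  {4,5,8}:3  {5,6,7}:3  {5,7,8}:6  {6,7,8}:3
  |U|=4: {0,1,5,8}:12  {0,1,7,8}:12  {0,4,5,8}:6  {0,5,7,8}:12  {0,6,7,8}:6  {1,4,5,7}:12  {1,4,5,8}:12  {1,5,6,7}:12  {1,5,7,8}:24  {1,6,7,8}:12  {4,5,6,7}:6  {4,5,7,8}:12  {5,6,7,8}:12
  |U|=5: {0,1,4,5,8}:30  {0,1,5,7,8}:60  {0,1,6,7,8}:30  {0,4,5,7,8}:30  {0,5,6,7,8}:30  {1,4,5,6,7}:30  {1,4,5,7,8}:60  {1,5,6,7,8}:60  {3,4,5,6,7}:6  {4,5,6,7,8}:30
  |U|=6: {0,1,4,5,7,8}:180  {0,1,5,6,7,8}:180  {0,4,5,6,7,8}:90  {1,3,4,5,6,7}:36  {1,4,5,6,7,8}:180  {2,3,4,5,6,7}:6  {3,4,5,6,7,8}:36
  |U|=7: {0,1,4,5,6,7,8}:630  {0,3,4,5,6,7,8}:126  {1,2,3,4,5,6,7}:42  {1,3,4,5,6,7,8}:252  {2,3,4,5,6,7,8}:42
  start at 0(c): 336
  start at 1(b): 168
  start at 2(d): 1008
sum over floor = 1512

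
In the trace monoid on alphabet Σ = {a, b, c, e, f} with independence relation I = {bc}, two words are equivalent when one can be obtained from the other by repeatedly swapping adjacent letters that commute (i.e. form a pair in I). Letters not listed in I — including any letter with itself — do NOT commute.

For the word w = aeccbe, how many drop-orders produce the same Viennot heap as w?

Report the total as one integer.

drop 0:a onto floor
drop 1:e onto {0:a}
drop 2:c onto {1:e}
drop 3:c onto {2:c}
drop 4:b onto {1:e}
drop 5:e onto {3:c, 4:b}
ground layer = {0:a}
drop-orders for the pieces not yet dropped (sum over which currently-grounded one goes next):
  1 to go: {5} 1
  2 to go: {3,5} 1  {4,5} 1
  3 to go: {2,3,5} 1  {3,4,5} 2
  4 to go: {2,3,4,5} 3
  if 0:a drops first: 3 orders

3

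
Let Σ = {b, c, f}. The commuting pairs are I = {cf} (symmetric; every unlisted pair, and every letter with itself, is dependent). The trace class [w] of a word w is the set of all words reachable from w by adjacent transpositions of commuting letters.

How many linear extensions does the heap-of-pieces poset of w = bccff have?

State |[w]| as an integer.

6

piece 0:b — minimal
piece 1:c rests on {0:b}
piece 2:c rests on {1:c}
piece 3:f rests on {0:b}
piece 4:f rests on {3:f}
minimal pieces: {0:b}
ways to finish when only these pieces remain (= sum over removing one remaining piece with nothing left below it):
  1 left: {2}→1  {4}→1
  2 left: {1,2}→1  {2,4}→2  {3,4}→1
  3 left: {1,2,4}→3  {2,3,4}→3
  placing 0:b first → 6 extensions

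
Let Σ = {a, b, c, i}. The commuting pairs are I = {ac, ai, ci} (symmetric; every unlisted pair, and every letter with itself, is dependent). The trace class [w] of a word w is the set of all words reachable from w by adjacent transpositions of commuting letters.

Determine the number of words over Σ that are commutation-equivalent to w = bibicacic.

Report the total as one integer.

0(b) covers ∅
1(i) covers 0:b
2(b) covers 1:i
3(i) covers 2:b
4(c) covers 2:b
5(a) covers 2:b
6(c) covers 4:c
7(i) covers 3:i
8(c) covers 6:c
floor of heap: 0:b
completions by unplaced set U, small U first (add the entries for U minus each lowest piece of U):
  |U|=1: {5}:1  {7}:1  {8}:1
  |U|=2: {3,7}:1  {5,7}:2  {5,8}:2  {6,8}:1  {7,8}:2
  |U|=3: {3,5,7}:3  {3,7,8}:3  {4,6,8}:1  {5,6,8}:3  {5,7,8}:6  {6,7,8}:3
  |U|=4: {3,5,7,8}:12  {3,6,7,8}:6  {4,5,6,8}:4  {4,6,7,8}:4  {5,6,7,8}:12
  |U|=5: {3,4,6,7,8}:10  {3,5,6,7,8}:30  {4,5,6,7,8}:20
  |U|=6: {3,4,5,6,7,8}:60
  |U|=7: {2,3,4,5,6,7,8}:60
  start at 0(b): 60

60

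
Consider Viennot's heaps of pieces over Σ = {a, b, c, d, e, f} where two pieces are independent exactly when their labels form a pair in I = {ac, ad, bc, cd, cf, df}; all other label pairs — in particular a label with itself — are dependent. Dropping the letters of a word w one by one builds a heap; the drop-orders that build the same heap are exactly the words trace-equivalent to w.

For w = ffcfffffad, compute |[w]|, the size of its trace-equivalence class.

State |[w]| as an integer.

piece 0:f — minimal
piece 1:f rests on {0:f}
piece 2:c — minimal
piece 3:f rests on {1:f}
piece 4:f rests on {3:f}
piece 5:f rests on {4:f}
piece 6:f rests on {5:f}
piece 7:f rests on {6:f}
piece 8:a rests on {7:f}
piece 9:d — minimal
minimal pieces: {0:f, 2:c, 9:d}
ways to finish when only these pieces remain (= sum over removing one remaining piece with nothing left below it):
  1 left: {2}→1  {8}→1  {9}→1
  2 left: {2,8}→2  {2,9}→2  {7,8}→1  {8,9}→2
  3 left: {2,7,8}→3  {2,8,9}→6  {6,7,8}→1  {7,8,9}→3
  4 left: {2,6,7,8}→4  {2,7,8,9}→12  {5,6,7,8}→1  {6,7,8,9}→4
  5 left: {2,5,6,7,8}→5  {2,6,7,8,9}→20  {4,5,6,7,8}→1  {5,6,7,8,9}→5
  6 left: {2,4,5,6,7,8}→6  {2,5,6,7,8,9}→30  {3,4,5,6,7,8}→1  {4,5,6,7,8,9}→6
  7 left: {1,3,4,5,6,7,8}→1  {2,3,4,5,6,7,8}→7  {2,4,5,6,7,8,9}→42  {3,4,5,6,7,8,9}→7
  8 left: {0,1,3,4,5,6,7,8}→1  {1,2,3,4,5,6,7,8}→8  {1,3,4,5,6,7,8,9}→8  {2,3,4,5,6,7,8,9}→56
  placing 0:f first → 72 extensions
  placing 2:c first → 9 extensions
  placing 9:d first → 9 extensions
total linear extensions = 90

90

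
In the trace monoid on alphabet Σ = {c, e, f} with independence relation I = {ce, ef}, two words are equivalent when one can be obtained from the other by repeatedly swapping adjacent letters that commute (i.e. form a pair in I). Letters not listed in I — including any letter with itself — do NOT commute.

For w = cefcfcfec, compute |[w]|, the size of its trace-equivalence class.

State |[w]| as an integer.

drop 0:c onto floor
drop 1:e onto floor
drop 2:f onto {0:c}
drop 3:c onto {2:f}
drop 4:f onto {3:c}
drop 5:c onto {4:f}
drop 6:f onto {5:c}
drop 7:e onto {1:e}
drop 8:c onto {6:f}
ground layer = {0:c, 1:e}
drop-orders for the pieces not yet dropped (sum over which currently-grounded one goes next):
  1 to go: {7} 1  {8} 1
  2 to go: {1,7} 1  {6,8} 1  {7,8} 2
  3 to go: {1,7,8} 3  {5,6,8} 1  {6,7,8} 3
  4 to go: {1,6,7,8} 6  {4,5,6,8} 1  {5,6,7,8} 4
  5 to go: {1,5,6,7,8} 10  {3,4,5,6,8} 1  {4,5,6,7,8} 5
  6 to go: {1,4,5,6,7,8} 15  {2,3,4,5,6,8} 1  {3,4,5,6,7,8} 6
  7 to go: {0,2,3,4,5,6,8} 1  {1,3,4,5,6,7,8} 21  {2,3,4,5,6,7,8} 7
  if 0:c drops first: 28 orders
  if 1:e drops first: 8 orders
heap linearizations: 36

36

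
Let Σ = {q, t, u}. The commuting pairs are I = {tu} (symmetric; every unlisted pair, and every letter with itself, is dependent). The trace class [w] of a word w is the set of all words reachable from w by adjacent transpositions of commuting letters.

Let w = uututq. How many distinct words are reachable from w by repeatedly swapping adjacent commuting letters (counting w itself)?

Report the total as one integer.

10

0(u) covers ∅
1(u) covers 0:u
2(t) covers ∅
3(u) covers 1:u
4(t) covers 2:t
5(q) covers 3:u, 4:t
floor of heap: 0:u, 2:t
completions by unplaced set U, small U first (add the entries for U minus each lowest piece of U):
  |U|=1: {5}:1
  |U|=2: {3,5}:1  {4,5}:1
  |U|=3: {1,3,5}:1  {2,4,5}:1  {3,4,5}:2
  |U|=4: {0,1,3,5}:1  {1,3,4,5}:3  {2,3,4,5}:3
  start at 0(u): 6
  start at 2(t): 4
sum over floor = 10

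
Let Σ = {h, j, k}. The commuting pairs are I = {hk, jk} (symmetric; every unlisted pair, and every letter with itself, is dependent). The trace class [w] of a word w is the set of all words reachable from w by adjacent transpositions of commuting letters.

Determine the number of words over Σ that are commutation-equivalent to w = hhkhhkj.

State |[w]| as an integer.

drop 0:h onto floor
drop 1:h onto {0:h}
drop 2:k onto floor
drop 3:h onto {1:h}
drop 4:h onto {3:h}
drop 5:k onto {2:k}
drop 6:j onto {4:h}
ground layer = {0:h, 2:k}
drop-orders for the pieces not yet dropped (sum over which currently-grounded one goes next):
  1 to go: {5} 1  {6} 1
  2 to go: {2,5} 1  {4,6} 1  {5,6} 2
  3 to go: {2,5,6} 3  {3,4,6} 1  {4,5,6} 3
  4 to go: {1,3,4,6} 1  {2,4,5,6} 6  {3,4,5,6} 4
  5 to go: {0,1,3,4,6} 1  {1,3,4,5,6} 5  {2,3,4,5,6} 10
  if 0:h drops first: 15 orders
  if 2:k drops first: 6 orders
heap linearizations: 21

21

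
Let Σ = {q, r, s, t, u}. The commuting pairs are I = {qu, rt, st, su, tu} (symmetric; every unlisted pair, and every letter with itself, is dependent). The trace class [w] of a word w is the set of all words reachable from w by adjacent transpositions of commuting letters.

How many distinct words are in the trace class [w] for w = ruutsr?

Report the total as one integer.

#0=r has no predecessor
#1=u depends on [0:r]
#2=u depends on [1:u]
#3=t has no predecessor
#4=s depends on [0:r]
#5=r depends on [2:u, 4:s]
sources: [0:r, 3:t]
N(rest) = Σ N(rest − s) over sources s of rest; N(one piece) = 1:
  size 1 → [3]=1  [5]=1
  size 2 → [2,5]=1  [3,5]=2  [4,5]=1
  size 3 → [1,2,5]=1  [2,3,5]=3  [2,4,5]=2  [3,4,5]=3
  size 4 → [1,2,3,5]=4  [1,2,4,5]=3  [2,3,4,5]=8
  first=0(r) contributes 15
  first=3(t) contributes 3
|[w]| = 18

18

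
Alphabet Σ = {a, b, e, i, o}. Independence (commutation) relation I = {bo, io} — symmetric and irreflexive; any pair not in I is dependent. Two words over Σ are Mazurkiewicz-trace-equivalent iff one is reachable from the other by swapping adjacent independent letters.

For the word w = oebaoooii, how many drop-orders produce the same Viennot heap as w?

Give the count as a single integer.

10

piece 0:o — minimal
piece 1:e rests on {0:o}
piece 2:b rests on {1:e}
piece 3:a rests on {2:b}
piece 4:o rests on {3:a}
piece 5:o rests on {4:o}
piece 6:o rests on {5:o}
piece 7:i rests on {3:a}
piece 8:i rests on {7:i}
minimal pieces: {0:o}
ways to finish when only these pieces remain (= sum over removing one remaining piece with nothing left below it):
  1 left: {6}→1  {8}→1
  2 left: {5,6}→1  {6,8}→2  {7,8}→1
  3 left: {4,5,6}→1  {5,6,8}→3  {6,7,8}→3
  4 left: {4,5,6,8}→4  {5,6,7,8}→6
  5 left: {4,5,6,7,8}→10
  6 left: {3,4,5,6,7,8}→10
  7 left: {2,3,4,5,6,7,8}→10
  placing 0:o first → 10 extensions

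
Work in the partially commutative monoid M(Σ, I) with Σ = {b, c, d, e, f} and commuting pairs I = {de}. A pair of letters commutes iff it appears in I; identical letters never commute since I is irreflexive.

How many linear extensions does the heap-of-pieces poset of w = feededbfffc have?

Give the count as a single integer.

10

drop 0:f onto floor
drop 1:e onto {0:f}
drop 2:e onto {1:e}
drop 3:d onto {0:f}
drop 4:e onto {2:e}
drop 5:d onto {3:d}
drop 6:b onto {4:e, 5:d}
drop 7:f onto {6:b}
drop 8:f onto {7:f}
drop 9:f onto {8:f}
drop 10:c onto {9:f}
ground layer = {0:f}
drop-orders for the pieces not yet dropped (sum over which currently-grounded one goes next):
  1 to go: {10} 1
  2 to go: {9,10} 1
  3 to go: {8,9,10} 1
  4 to go: {7,8,9,10} 1
  5 to go: {6,7,8,9,10} 1
  6 to go: {4,6,7,8,9,10} 1  {5,6,7,8,9,10} 1
  7 to go: {2,4,6,7,8,9,10} 1  {3,5,6,7,8,9,10} 1  {4,5,6,7,8,9,10} 2
  8 to go: {1,2,4,6,7,8,9,10} 1  {2,4,5,6,7,8,9,10} 3  {3,4,5,6,7,8,9,10} 3
  9 to go: {1,2,4,5,6,7,8,9,10} 4  {2,3,4,5,6,7,8,9,10} 6
  if 0:f drops first: 10 orders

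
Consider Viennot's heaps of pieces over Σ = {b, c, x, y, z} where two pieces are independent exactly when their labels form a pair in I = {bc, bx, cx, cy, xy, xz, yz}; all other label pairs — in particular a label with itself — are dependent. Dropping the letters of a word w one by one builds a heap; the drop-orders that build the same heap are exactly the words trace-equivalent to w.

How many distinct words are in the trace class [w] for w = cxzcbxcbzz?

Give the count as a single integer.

270

0(c) covers ∅
1(x) covers ∅
2(z) covers 0:c
3(c) covers 2:z
4(b) covers 2:z
5(x) covers 1:x
6(c) covers 3:c
7(b) covers 4:b
8(z) covers 6:c, 7:b
9(z) covers 8:z
floor of heap: 0:c, 1:x
completions by unplaced set U, small U first (add the entries for U minus each lowest piece of U):
  |U|=1: {5}:1  {9}:1
  |U|=2: {1,5}:1  {5,9}:2  {8,9}:1
  |U|=3: {1,5,9}:3  {5,8,9}:3  {6,8,9}:1  {7,8,9}:1
  |U|=4: {1,5,8,9}:6  {3,6,8,9}:1  {4,7,8,9}:1  {5,6,8,9}:4  {5,7,8,9}:4  {6,7,8,9}:2
  |U|=5: {1,5,6,8,9}:10  {1,5,7,8,9}:10  {3,5,6,8,9}:5  {3,6,7,8,9}:3  {4,5,7,8,9}:5  {4,6,7,8,9}:3  {5,6,7,8,9}:10
  |U|=6: {1,3,5,6,8,9}:15  {1,4,5,7,8,9}:15  {1,5,6,7,8,9}:30  {3,4,6,7,8,9}:6  {3,5,6,7,8,9}:18  {4,5,6,7,8,9}:18
  |U|=7: {1,3,5,6,7,8,9}:63  {1,4,5,6,7,8,9}:63  {2,3,4,6,7,8,9}:6  {3,4,5,6,7,8,9}:42
  |U|=8: {0,2,3,4,6,7,8,9}:6  {1,3,4,5,6,7,8,9}:168  {2,3,4,5,6,7,8,9}:48
  start at 0(c): 216
  start at 1(x): 54
sum over floor = 270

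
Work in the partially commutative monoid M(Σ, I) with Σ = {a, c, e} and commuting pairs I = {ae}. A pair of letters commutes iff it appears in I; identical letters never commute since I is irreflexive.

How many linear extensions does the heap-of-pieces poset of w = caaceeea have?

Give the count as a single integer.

4

#0=c has no predecessor
#1=a depends on [0:c]
#2=a depends on [1:a]
#3=c depends on [2:a]
#4=e depends on [3:c]
#5=e depends on [4:e]
#6=e depends on [5:e]
#7=a depends on [3:c]
sources: [0:c]
N(rest) = Σ N(rest − s) over sources s of rest; N(one piece) = 1:
  size 1 → [6]=1  [7]=1
  size 2 → [5,6]=1  [6,7]=2
  size 3 → [4,5,6]=1  [5,6,7]=3
  size 4 → [4,5,6,7]=4
  size 5 → [3,4,5,6,7]=4
  size 6 → [2,3,4,5,6,7]=4
  first=0(c) contributes 4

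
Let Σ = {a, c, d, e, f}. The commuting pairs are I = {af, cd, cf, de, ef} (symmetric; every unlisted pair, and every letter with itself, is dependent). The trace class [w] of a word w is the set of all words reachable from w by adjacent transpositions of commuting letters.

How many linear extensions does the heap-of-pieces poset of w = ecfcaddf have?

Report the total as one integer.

drop 0:e onto floor
drop 1:c onto {0:e}
drop 2:f onto floor
drop 3:c onto {1:c}
drop 4:a onto {3:c}
drop 5:d onto {2:f, 4:a}
drop 6:d onto {5:d}
drop 7:f onto {6:d}
ground layer = {0:e, 2:f}
drop-orders for the pieces not yet dropped (sum over which currently-grounded one goes next):
  1 to go: {7} 1
  2 to go: {6,7} 1
  3 to go: {5,6,7} 1
  4 to go: {2,5,6,7} 1  {4,5,6,7} 1
  5 to go: {2,4,5,6,7} 2  {3,4,5,6,7} 1
  6 to go: {1,3,4,5,6,7} 1  {2,3,4,5,6,7} 3
  if 0:e drops first: 4 orders
  if 2:f drops first: 1 orders
heap linearizations: 5

5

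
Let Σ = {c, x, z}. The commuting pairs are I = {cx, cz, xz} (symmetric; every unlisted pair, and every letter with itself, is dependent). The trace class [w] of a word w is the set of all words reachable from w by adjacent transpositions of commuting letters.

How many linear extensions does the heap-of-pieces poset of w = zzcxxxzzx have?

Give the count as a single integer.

drop 0:z onto floor
drop 1:z onto {0:z}
drop 2:c onto floor
drop 3:x onto floor
drop 4:x onto {3:x}
drop 5:x onto {4:x}
drop 6:z onto {1:z}
drop 7:z onto {6:z}
drop 8:x onto {5:x}
ground layer = {0:z, 2:c, 3:x}
drop-orders for the pieces not yet dropped (sum over which currently-grounded one goes next):
  1 to go: {2} 1  {7} 1  {8} 1
  2 to go: {2,7} 2  {2,8} 2  {5,8} 1  {6,7} 1  {7,8} 2
  3 to go: {1,6,7} 1  {2,5,8} 3  {2,6,7} 3  {2,7,8} 6  {4,5,8} 1  {5,7,8} 3  {6,7,8} 3
  4 to go: {0,1,6,7} 1  {1,2,6,7} 4  {1,6,7,8} 4  {2,4,5,8} 4  {2,5,7,8} 12  {2,6,7,8} 12  {3,4,5,8} 1  {4,5,7,8} 4  {5,6,7,8} 6
  5 to go: {0,1,2,6,7} 5  {0,1,6,7,8} 5  {1,2,6,7,8} 20  {1,5,6,7,8} 10  {2,3,4,5,8} 5  {2,4,5,7,8} 20  {2,5,6,7,8} 30  {3,4,5,7,8} 5  {4,5,6,7,8} 10
  6 to go: {0,1,2,6,7,8} 30  {0,1,5,6,7,8} 15  {1,2,5,6,7,8} 60  {1,4,5,6,7,8} 20  {2,3,4,5,7,8} 30  {2,4,5,6,7,8} 60  {3,4,5,6,7,8} 15
  7 to go: {0,1,2,5,6,7,8} 105  {0,1,4,5,6,7,8} 35  {1,2,4,5,6,7,8} 140  {1,3,4,5,6,7,8} 35  {2,3,4,5,6,7,8} 105
  if 0:z drops first: 280 orders
  if 2:c drops first: 70 orders
  if 3:x drops first: 280 orders
heap linearizations: 630

630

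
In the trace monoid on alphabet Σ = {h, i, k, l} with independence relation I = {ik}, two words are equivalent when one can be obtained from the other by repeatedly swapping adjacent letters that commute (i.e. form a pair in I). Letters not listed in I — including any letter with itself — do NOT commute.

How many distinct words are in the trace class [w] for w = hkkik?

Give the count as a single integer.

drop 0:h onto floor
drop 1:k onto {0:h}
drop 2:k onto {1:k}
drop 3:i onto {0:h}
drop 4:k onto {2:k}
ground layer = {0:h}
drop-orders for the pieces not yet dropped (sum over which currently-grounded one goes next):
  1 to go: {3} 1  {4} 1
  2 to go: {2,4} 1  {3,4} 2
  3 to go: {1,2,4} 1  {2,3,4} 3
  if 0:h drops first: 4 orders

4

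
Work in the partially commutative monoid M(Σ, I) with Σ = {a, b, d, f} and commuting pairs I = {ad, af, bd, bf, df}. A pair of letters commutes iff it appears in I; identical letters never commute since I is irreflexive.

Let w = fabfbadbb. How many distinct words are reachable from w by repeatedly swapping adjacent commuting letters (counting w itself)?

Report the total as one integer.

#0=f has no predecessor
#1=a has no predecessor
#2=b depends on [1:a]
#3=f depends on [0:f]
#4=b depends on [2:b]
#5=a depends on [4:b]
#6=d has no predecessor
#7=b depends on [5:a]
#8=b depends on [7:b]
sources: [0:f, 1:a, 6:d]
N(rest) = Σ N(rest − s) over sources s of rest; N(one piece) = 1:
  size 1 → [3]=1  [6]=1  [8]=1
  size 2 → [0,3]=1  [3,6]=2  [3,8]=2  [6,8]=2  [7,8]=1
  size 3 → [0,3,6]=3  [0,3,8]=3  [3,6,8]=6  [3,7,8]=3  [5,7,8]=1  [6,7,8]=3
  size 4 → [0,3,6,8]=12  [0,3,7,8]=6  [3,5,7,8]=4  [3,6,7,8]=12  [4,5,7,8]=1  [5,6,7,8]=4
  size 5 → [0,3,5,7,8]=10  [0,3,6,7,8]=30  [2,4,5,7,8]=1  [3,4,5,7,8]=5  [3,5,6,7,8]=20  [4,5,6,7,8]=5
  size 6 → [0,3,4,5,7,8]=15  [0,3,5,6,7,8]=60  [1,2,4,5,7,8]=1  [2,3,4,5,7,8]=6  [2,4,5,6,7,8]=6  [3,4,5,6,7,8]=30
  size 7 → [0,2,3,4,5,7,8]=21  [0,3,4,5,6,7,8]=105  [1,2,3,4,5,7,8]=7  [1,2,4,5,6,7,8]=7  [2,3,4,5,6,7,8]=42
  first=0(f) contributes 56
  first=1(a) contributes 168
  first=6(d) contributes 28
|[w]| = 252

252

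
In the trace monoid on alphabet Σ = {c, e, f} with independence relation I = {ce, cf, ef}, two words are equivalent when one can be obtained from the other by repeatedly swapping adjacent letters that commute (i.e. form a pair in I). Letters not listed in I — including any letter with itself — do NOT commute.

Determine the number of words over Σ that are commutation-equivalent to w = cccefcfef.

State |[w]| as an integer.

0(c) covers ∅
1(c) covers 0:c
2(c) covers 1:c
3(e) covers ∅
4(f) covers ∅
5(c) covers 2:c
6(f) covers 4:f
7(e) covers 3:e
8(f) covers 6:f
floor of heap: 0:c, 3:e, 4:f
completions by unplaced set U, small U first (add the entries for U minus each lowest piece of U):
  |U|=1: {5}:1  {7}:1  {8}:1
  |U|=2: {2,5}:1  {3,7}:1  {5,7}:2  {5,8}:2  {6,8}:1  {7,8}:2
  |U|=3: {1,2,5}:1  {2,5,7}:3  {2,5,8}:3  {3,5,7}:3  {3,7,8}:3  {4,6,8}:1  {5,6,8}:3  {5,7,8}:6  {6,7,8}:3
  |U|=4: {0,1,2,5}:1  {1,2,5,7}:4  {1,2,5,8}:4  {2,3,5,7}:6  {2,5,6,8}:6  {2,5,7,8}:12  {3,5,7,8}:12  {3,6,7,8}:6  {4,5,6,8}:4  {4,6,7,8}:4  {5,6,7,8}:12
  |U|=5: {0,1,2,5,7}:5  {0,1,2,5,8}:5  {1,2,3,5,7}:10  {1,2,5,6,8}:10  {1,2,5,7,8}:20  {2,3,5,7,8}:30  {2,4,5,6,8}:10  {2,5,6,7,8}:30  {3,4,6,7,8}:10  {3,5,6,7,8}:30  {4,5,6,7,8}:20
  |U|=6: {0,1,2,3,5,7}:15  {0,1,2,5,6,8}:15  {0,1,2,5,7,8}:30  {1,2,3,5,7,8}:60  {1,2,4,5,6,8}:20  {1,2,5,6,7,8}:60  {2,3,5,6,7,8}:90  {2,4,5,6,7,8}:60  {3,4,5,6,7,8}:60
  |U|=7: {0,1,2,3,5,7,8}:105  {0,1,2,4,5,6,8}:35  {0,1,2,5,6,7,8}:105  {1,2,3,5,6,7,8}:210  {1,2,4,5,6,7,8}:140  {2,3,4,5,6,7,8}:210
  start at 0(c): 560
  start at 3(e): 280
  start at 4(f): 420
sum over floor = 1260

1260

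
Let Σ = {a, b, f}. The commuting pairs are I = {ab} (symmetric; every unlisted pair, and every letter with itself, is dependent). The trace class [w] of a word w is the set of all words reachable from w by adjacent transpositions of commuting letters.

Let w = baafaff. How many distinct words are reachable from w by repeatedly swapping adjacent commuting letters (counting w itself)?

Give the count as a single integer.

#0=b has no predecessor
#1=a has no predecessor
#2=a depends on [1:a]
#3=f depends on [0:b, 2:a]
#4=a depends on [3:f]
#5=f depends on [4:a]
#6=f depends on [5:f]
sources: [0:b, 1:a]
N(rest) = Σ N(rest − s) over sources s of rest; N(one piece) = 1:
  size 1 → [6]=1
  size 2 → [5,6]=1
  size 3 → [4,5,6]=1
  size 4 → [3,4,5,6]=1
  size 5 → [0,3,4,5,6]=1  [2,3,4,5,6]=1
  first=0(b) contributes 1
  first=1(a) contributes 2
|[w]| = 3

3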